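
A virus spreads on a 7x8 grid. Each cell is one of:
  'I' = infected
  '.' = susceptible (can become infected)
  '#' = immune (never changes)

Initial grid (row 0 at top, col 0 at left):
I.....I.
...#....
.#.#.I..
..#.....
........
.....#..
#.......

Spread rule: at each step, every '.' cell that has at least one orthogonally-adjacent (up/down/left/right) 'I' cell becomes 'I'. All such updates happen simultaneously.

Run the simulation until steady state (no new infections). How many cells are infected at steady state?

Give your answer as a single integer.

Answer: 50

Derivation:
Step 0 (initial): 3 infected
Step 1: +9 new -> 12 infected
Step 2: +10 new -> 22 infected
Step 3: +7 new -> 29 infected
Step 4: +7 new -> 36 infected
Step 5: +7 new -> 43 infected
Step 6: +5 new -> 48 infected
Step 7: +2 new -> 50 infected
Step 8: +0 new -> 50 infected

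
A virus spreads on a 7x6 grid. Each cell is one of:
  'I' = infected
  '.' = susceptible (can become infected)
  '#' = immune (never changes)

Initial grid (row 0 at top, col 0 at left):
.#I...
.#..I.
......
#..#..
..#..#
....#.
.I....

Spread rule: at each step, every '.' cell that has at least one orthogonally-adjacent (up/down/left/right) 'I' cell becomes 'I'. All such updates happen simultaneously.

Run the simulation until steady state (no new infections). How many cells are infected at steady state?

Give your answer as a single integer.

Answer: 35

Derivation:
Step 0 (initial): 3 infected
Step 1: +9 new -> 12 infected
Step 2: +9 new -> 21 infected
Step 3: +8 new -> 29 infected
Step 4: +3 new -> 32 infected
Step 5: +2 new -> 34 infected
Step 6: +1 new -> 35 infected
Step 7: +0 new -> 35 infected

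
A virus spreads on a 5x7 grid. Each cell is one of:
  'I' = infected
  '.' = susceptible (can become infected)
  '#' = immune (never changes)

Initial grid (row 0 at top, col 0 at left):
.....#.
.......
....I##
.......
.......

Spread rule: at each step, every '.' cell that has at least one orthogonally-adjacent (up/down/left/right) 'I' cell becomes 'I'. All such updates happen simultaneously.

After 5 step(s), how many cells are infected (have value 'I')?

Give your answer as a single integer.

Answer: 30

Derivation:
Step 0 (initial): 1 infected
Step 1: +3 new -> 4 infected
Step 2: +7 new -> 11 infected
Step 3: +8 new -> 19 infected
Step 4: +7 new -> 26 infected
Step 5: +4 new -> 30 infected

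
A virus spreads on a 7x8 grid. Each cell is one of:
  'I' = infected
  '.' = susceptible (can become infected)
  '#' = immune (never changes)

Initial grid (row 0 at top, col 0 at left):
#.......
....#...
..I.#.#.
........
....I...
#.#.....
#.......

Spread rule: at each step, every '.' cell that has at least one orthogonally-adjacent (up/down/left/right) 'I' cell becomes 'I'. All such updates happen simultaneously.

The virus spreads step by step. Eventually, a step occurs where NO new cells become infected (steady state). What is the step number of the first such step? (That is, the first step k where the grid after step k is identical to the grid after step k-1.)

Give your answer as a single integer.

Answer: 8

Derivation:
Step 0 (initial): 2 infected
Step 1: +8 new -> 10 infected
Step 2: +12 new -> 22 infected
Step 3: +11 new -> 33 infected
Step 4: +8 new -> 41 infected
Step 5: +5 new -> 46 infected
Step 6: +2 new -> 48 infected
Step 7: +1 new -> 49 infected
Step 8: +0 new -> 49 infected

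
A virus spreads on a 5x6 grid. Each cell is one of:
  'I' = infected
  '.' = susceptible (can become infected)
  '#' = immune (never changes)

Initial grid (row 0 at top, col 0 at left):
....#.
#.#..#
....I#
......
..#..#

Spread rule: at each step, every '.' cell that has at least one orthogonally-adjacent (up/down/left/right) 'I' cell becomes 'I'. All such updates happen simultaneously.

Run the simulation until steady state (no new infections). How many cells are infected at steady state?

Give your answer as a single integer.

Step 0 (initial): 1 infected
Step 1: +3 new -> 4 infected
Step 2: +5 new -> 9 infected
Step 3: +4 new -> 13 infected
Step 4: +4 new -> 17 infected
Step 5: +3 new -> 20 infected
Step 6: +2 new -> 22 infected
Step 7: +0 new -> 22 infected

Answer: 22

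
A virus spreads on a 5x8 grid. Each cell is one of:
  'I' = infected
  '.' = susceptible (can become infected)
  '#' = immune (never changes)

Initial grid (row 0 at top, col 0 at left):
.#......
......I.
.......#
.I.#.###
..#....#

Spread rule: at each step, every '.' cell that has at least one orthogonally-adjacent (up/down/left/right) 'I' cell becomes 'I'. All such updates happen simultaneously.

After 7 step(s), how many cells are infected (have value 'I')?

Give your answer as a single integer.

Step 0 (initial): 2 infected
Step 1: +8 new -> 10 infected
Step 2: +8 new -> 18 infected
Step 3: +6 new -> 24 infected
Step 4: +4 new -> 28 infected
Step 5: +1 new -> 29 infected
Step 6: +2 new -> 31 infected
Step 7: +1 new -> 32 infected

Answer: 32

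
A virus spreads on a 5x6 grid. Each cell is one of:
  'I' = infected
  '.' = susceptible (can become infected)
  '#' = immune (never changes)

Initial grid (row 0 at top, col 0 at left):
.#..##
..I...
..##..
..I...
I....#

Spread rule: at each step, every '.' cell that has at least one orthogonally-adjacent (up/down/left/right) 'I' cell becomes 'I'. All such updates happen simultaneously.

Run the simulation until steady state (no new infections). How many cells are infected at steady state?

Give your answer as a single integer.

Answer: 24

Derivation:
Step 0 (initial): 3 infected
Step 1: +8 new -> 11 infected
Step 2: +7 new -> 18 infected
Step 3: +5 new -> 23 infected
Step 4: +1 new -> 24 infected
Step 5: +0 new -> 24 infected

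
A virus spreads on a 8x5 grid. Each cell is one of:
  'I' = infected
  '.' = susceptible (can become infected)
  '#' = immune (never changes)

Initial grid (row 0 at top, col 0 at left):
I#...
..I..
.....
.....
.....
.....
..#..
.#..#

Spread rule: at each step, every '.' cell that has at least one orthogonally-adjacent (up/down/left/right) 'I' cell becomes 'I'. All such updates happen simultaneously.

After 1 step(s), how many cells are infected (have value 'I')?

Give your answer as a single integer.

Step 0 (initial): 2 infected
Step 1: +5 new -> 7 infected

Answer: 7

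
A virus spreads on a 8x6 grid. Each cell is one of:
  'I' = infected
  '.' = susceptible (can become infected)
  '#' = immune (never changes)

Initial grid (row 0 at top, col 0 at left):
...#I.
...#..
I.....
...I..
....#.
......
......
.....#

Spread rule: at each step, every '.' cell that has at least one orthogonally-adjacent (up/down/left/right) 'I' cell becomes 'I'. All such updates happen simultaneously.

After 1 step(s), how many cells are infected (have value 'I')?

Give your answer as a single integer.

Step 0 (initial): 3 infected
Step 1: +9 new -> 12 infected

Answer: 12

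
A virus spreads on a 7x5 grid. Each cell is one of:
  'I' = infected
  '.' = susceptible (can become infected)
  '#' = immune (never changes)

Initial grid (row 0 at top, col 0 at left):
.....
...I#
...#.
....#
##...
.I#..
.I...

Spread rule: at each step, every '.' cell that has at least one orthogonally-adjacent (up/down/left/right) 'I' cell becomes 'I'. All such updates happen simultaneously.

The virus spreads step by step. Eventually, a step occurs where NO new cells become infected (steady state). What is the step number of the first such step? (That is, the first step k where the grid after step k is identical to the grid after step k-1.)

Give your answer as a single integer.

Answer: 6

Derivation:
Step 0 (initial): 3 infected
Step 1: +5 new -> 8 infected
Step 2: +5 new -> 13 infected
Step 3: +6 new -> 19 infected
Step 4: +7 new -> 26 infected
Step 5: +2 new -> 28 infected
Step 6: +0 new -> 28 infected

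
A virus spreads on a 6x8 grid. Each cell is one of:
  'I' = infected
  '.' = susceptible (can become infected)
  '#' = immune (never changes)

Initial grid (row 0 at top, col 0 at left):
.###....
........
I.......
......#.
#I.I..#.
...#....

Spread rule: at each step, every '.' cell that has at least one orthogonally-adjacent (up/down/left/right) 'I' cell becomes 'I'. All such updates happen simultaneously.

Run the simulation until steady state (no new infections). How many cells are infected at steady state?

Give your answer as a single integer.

Step 0 (initial): 3 infected
Step 1: +8 new -> 11 infected
Step 2: +10 new -> 21 infected
Step 3: +5 new -> 26 infected
Step 4: +3 new -> 29 infected
Step 5: +4 new -> 33 infected
Step 6: +4 new -> 37 infected
Step 7: +3 new -> 40 infected
Step 8: +1 new -> 41 infected
Step 9: +0 new -> 41 infected

Answer: 41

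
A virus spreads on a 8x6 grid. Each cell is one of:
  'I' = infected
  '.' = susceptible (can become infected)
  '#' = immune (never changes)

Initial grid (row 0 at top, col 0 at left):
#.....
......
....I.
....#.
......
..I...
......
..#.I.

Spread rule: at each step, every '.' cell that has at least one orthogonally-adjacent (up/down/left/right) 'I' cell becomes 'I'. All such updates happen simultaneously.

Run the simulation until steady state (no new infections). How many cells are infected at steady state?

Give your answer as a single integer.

Step 0 (initial): 3 infected
Step 1: +10 new -> 13 infected
Step 2: +14 new -> 27 infected
Step 3: +11 new -> 38 infected
Step 4: +5 new -> 43 infected
Step 5: +2 new -> 45 infected
Step 6: +0 new -> 45 infected

Answer: 45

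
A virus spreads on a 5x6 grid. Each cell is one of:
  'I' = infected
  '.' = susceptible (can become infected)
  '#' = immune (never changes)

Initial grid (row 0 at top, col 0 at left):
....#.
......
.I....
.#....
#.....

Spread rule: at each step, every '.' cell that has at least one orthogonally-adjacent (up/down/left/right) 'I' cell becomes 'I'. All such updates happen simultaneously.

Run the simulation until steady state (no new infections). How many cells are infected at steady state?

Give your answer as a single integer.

Step 0 (initial): 1 infected
Step 1: +3 new -> 4 infected
Step 2: +6 new -> 10 infected
Step 3: +6 new -> 16 infected
Step 4: +6 new -> 22 infected
Step 5: +3 new -> 25 infected
Step 6: +2 new -> 27 infected
Step 7: +0 new -> 27 infected

Answer: 27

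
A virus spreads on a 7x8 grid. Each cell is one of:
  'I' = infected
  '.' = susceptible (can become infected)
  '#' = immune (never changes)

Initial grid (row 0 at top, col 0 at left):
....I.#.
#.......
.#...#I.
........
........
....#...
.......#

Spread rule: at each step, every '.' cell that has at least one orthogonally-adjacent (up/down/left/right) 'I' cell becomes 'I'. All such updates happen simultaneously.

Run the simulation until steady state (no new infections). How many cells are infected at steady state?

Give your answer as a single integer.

Answer: 50

Derivation:
Step 0 (initial): 2 infected
Step 1: +6 new -> 8 infected
Step 2: +8 new -> 16 infected
Step 3: +8 new -> 24 infected
Step 4: +8 new -> 32 infected
Step 5: +3 new -> 35 infected
Step 6: +4 new -> 39 infected
Step 7: +4 new -> 43 infected
Step 8: +4 new -> 47 infected
Step 9: +2 new -> 49 infected
Step 10: +1 new -> 50 infected
Step 11: +0 new -> 50 infected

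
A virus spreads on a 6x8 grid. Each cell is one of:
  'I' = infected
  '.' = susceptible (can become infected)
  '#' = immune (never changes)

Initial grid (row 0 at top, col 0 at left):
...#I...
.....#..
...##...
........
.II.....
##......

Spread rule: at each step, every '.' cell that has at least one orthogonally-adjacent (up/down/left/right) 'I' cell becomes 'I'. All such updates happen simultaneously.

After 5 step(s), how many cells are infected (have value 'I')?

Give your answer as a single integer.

Step 0 (initial): 3 infected
Step 1: +7 new -> 10 infected
Step 2: +8 new -> 18 infected
Step 3: +8 new -> 26 infected
Step 4: +8 new -> 34 infected
Step 5: +6 new -> 40 infected

Answer: 40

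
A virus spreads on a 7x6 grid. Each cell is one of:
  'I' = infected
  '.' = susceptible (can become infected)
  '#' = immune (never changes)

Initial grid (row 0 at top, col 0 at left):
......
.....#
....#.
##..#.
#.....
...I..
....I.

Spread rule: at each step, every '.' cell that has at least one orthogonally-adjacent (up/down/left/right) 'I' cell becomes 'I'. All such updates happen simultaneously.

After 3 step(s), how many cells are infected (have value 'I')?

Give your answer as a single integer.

Answer: 19

Derivation:
Step 0 (initial): 2 infected
Step 1: +5 new -> 7 infected
Step 2: +6 new -> 13 infected
Step 3: +6 new -> 19 infected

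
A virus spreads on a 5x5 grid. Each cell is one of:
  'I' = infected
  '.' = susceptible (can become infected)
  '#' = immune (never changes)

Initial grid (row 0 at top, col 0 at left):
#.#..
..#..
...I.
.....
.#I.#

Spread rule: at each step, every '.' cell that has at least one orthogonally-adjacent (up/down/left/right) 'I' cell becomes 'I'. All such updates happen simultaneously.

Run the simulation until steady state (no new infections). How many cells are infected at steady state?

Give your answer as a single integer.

Step 0 (initial): 2 infected
Step 1: +6 new -> 8 infected
Step 2: +5 new -> 13 infected
Step 3: +4 new -> 17 infected
Step 4: +3 new -> 20 infected
Step 5: +0 new -> 20 infected

Answer: 20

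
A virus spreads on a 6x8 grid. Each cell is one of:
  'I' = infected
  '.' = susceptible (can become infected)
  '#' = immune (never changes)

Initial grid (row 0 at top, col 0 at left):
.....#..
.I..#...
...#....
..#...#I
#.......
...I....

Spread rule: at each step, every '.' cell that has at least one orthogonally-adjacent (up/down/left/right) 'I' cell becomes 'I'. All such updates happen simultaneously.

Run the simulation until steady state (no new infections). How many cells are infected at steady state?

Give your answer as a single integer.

Answer: 42

Derivation:
Step 0 (initial): 3 infected
Step 1: +9 new -> 12 infected
Step 2: +15 new -> 27 infected
Step 3: +10 new -> 37 infected
Step 4: +5 new -> 42 infected
Step 5: +0 new -> 42 infected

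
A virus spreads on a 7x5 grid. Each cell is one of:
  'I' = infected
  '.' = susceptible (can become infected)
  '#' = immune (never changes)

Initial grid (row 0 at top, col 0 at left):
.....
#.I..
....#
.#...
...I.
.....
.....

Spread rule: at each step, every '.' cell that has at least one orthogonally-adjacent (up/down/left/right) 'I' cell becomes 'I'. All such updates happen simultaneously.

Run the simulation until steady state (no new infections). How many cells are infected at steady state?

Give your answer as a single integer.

Answer: 32

Derivation:
Step 0 (initial): 2 infected
Step 1: +8 new -> 10 infected
Step 2: +11 new -> 21 infected
Step 3: +7 new -> 28 infected
Step 4: +3 new -> 31 infected
Step 5: +1 new -> 32 infected
Step 6: +0 new -> 32 infected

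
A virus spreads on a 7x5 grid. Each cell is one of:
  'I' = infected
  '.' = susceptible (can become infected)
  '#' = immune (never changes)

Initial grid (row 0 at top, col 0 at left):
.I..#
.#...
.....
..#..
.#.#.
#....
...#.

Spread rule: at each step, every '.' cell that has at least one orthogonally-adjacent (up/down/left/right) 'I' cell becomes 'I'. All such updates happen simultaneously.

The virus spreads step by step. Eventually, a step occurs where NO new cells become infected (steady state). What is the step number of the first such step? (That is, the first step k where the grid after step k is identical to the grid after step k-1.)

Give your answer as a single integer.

Step 0 (initial): 1 infected
Step 1: +2 new -> 3 infected
Step 2: +3 new -> 6 infected
Step 3: +3 new -> 9 infected
Step 4: +4 new -> 13 infected
Step 5: +4 new -> 17 infected
Step 6: +1 new -> 18 infected
Step 7: +1 new -> 19 infected
Step 8: +1 new -> 20 infected
Step 9: +2 new -> 22 infected
Step 10: +1 new -> 23 infected
Step 11: +3 new -> 26 infected
Step 12: +1 new -> 27 infected
Step 13: +1 new -> 28 infected
Step 14: +0 new -> 28 infected

Answer: 14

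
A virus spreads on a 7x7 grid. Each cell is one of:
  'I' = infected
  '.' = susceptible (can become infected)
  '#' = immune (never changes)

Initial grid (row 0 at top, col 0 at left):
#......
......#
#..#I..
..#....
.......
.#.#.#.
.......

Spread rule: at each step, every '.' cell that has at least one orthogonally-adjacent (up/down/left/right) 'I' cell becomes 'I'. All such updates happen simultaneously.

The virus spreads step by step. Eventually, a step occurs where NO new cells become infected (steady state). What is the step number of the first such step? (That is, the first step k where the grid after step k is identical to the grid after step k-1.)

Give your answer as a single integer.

Step 0 (initial): 1 infected
Step 1: +3 new -> 4 infected
Step 2: +7 new -> 11 infected
Step 3: +7 new -> 18 infected
Step 4: +7 new -> 25 infected
Step 5: +8 new -> 33 infected
Step 6: +4 new -> 37 infected
Step 7: +3 new -> 40 infected
Step 8: +1 new -> 41 infected
Step 9: +0 new -> 41 infected

Answer: 9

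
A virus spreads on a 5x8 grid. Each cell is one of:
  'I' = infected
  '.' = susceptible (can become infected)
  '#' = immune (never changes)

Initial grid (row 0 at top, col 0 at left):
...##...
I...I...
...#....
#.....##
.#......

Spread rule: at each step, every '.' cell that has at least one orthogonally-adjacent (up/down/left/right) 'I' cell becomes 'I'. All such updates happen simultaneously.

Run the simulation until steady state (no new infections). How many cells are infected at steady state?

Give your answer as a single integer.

Answer: 32

Derivation:
Step 0 (initial): 2 infected
Step 1: +6 new -> 8 infected
Step 2: +7 new -> 15 infected
Step 3: +9 new -> 24 infected
Step 4: +5 new -> 29 infected
Step 5: +2 new -> 31 infected
Step 6: +1 new -> 32 infected
Step 7: +0 new -> 32 infected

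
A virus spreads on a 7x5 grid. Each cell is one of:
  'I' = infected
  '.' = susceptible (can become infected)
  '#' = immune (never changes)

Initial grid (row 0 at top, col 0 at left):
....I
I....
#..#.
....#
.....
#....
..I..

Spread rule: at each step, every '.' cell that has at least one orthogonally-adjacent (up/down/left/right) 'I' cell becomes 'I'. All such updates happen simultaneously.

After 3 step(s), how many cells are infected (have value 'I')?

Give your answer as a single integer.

Answer: 27

Derivation:
Step 0 (initial): 3 infected
Step 1: +7 new -> 10 infected
Step 2: +11 new -> 21 infected
Step 3: +6 new -> 27 infected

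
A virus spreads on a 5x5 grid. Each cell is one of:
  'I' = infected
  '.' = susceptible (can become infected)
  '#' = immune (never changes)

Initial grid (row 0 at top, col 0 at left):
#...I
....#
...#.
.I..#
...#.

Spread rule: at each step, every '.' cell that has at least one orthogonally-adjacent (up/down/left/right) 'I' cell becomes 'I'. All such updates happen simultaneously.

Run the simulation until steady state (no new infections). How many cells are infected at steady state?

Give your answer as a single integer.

Step 0 (initial): 2 infected
Step 1: +5 new -> 7 infected
Step 2: +8 new -> 15 infected
Step 3: +3 new -> 18 infected
Step 4: +0 new -> 18 infected

Answer: 18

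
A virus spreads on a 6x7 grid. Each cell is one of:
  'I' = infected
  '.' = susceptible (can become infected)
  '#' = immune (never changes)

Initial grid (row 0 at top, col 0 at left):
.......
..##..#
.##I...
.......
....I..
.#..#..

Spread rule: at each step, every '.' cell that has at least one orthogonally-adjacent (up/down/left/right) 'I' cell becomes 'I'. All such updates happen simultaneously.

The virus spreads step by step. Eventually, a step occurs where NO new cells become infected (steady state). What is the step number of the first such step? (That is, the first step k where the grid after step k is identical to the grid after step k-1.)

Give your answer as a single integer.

Step 0 (initial): 2 infected
Step 1: +5 new -> 7 infected
Step 2: +8 new -> 15 infected
Step 3: +8 new -> 23 infected
Step 4: +4 new -> 27 infected
Step 5: +4 new -> 31 infected
Step 6: +2 new -> 33 infected
Step 7: +2 new -> 35 infected
Step 8: +0 new -> 35 infected

Answer: 8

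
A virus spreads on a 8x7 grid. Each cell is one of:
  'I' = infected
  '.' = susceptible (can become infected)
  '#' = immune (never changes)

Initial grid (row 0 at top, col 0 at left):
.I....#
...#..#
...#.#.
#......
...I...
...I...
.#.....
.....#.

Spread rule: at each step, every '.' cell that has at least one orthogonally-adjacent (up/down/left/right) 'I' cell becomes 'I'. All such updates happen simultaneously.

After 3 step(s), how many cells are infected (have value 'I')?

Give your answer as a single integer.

Answer: 38

Derivation:
Step 0 (initial): 3 infected
Step 1: +9 new -> 12 infected
Step 2: +13 new -> 25 infected
Step 3: +13 new -> 38 infected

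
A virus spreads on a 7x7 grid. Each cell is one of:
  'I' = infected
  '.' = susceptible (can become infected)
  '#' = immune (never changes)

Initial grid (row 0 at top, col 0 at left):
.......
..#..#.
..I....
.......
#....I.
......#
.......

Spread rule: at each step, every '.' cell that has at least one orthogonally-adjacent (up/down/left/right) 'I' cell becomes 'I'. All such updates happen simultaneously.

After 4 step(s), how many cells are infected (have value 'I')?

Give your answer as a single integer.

Step 0 (initial): 2 infected
Step 1: +7 new -> 9 infected
Step 2: +13 new -> 22 infected
Step 3: +11 new -> 33 infected
Step 4: +7 new -> 40 infected

Answer: 40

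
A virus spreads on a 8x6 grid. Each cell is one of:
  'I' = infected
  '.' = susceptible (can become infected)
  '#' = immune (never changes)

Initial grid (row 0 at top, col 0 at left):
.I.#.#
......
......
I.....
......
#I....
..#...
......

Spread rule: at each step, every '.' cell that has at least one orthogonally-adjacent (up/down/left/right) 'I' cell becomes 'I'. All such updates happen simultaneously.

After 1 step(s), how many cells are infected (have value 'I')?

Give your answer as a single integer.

Answer: 12

Derivation:
Step 0 (initial): 3 infected
Step 1: +9 new -> 12 infected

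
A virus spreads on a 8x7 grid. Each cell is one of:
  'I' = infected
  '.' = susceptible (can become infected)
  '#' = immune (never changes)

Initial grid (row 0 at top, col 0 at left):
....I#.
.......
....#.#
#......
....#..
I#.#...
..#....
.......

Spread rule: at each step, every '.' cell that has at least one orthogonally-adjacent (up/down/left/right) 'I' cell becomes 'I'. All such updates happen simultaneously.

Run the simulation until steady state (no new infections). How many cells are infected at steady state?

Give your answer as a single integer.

Step 0 (initial): 2 infected
Step 1: +4 new -> 6 infected
Step 2: +6 new -> 12 infected
Step 3: +8 new -> 20 infected
Step 4: +11 new -> 31 infected
Step 5: +6 new -> 37 infected
Step 6: +4 new -> 41 infected
Step 7: +5 new -> 46 infected
Step 8: +2 new -> 48 infected
Step 9: +0 new -> 48 infected

Answer: 48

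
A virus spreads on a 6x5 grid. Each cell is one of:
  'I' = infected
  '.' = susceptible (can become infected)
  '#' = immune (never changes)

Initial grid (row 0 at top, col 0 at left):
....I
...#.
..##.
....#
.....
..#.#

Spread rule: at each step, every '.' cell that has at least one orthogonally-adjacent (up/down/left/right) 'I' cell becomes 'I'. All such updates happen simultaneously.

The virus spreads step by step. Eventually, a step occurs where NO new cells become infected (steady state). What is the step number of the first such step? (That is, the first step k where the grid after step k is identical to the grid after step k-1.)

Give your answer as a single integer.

Answer: 11

Derivation:
Step 0 (initial): 1 infected
Step 1: +2 new -> 3 infected
Step 2: +2 new -> 5 infected
Step 3: +2 new -> 7 infected
Step 4: +2 new -> 9 infected
Step 5: +2 new -> 11 infected
Step 6: +2 new -> 13 infected
Step 7: +3 new -> 16 infected
Step 8: +4 new -> 20 infected
Step 9: +2 new -> 22 infected
Step 10: +2 new -> 24 infected
Step 11: +0 new -> 24 infected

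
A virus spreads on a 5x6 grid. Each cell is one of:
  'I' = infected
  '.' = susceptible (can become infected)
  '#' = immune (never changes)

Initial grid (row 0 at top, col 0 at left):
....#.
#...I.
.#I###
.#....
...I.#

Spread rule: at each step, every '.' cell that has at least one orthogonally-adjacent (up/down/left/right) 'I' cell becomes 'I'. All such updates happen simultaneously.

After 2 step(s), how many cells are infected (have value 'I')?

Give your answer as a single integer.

Step 0 (initial): 3 infected
Step 1: +7 new -> 10 infected
Step 2: +6 new -> 16 infected

Answer: 16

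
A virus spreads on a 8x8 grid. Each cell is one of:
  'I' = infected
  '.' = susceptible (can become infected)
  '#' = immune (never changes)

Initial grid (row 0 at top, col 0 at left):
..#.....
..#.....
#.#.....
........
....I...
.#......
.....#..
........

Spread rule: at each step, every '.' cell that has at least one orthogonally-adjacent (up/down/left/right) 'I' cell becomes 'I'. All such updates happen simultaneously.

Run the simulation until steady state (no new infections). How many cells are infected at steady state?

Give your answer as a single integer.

Answer: 58

Derivation:
Step 0 (initial): 1 infected
Step 1: +4 new -> 5 infected
Step 2: +8 new -> 13 infected
Step 3: +11 new -> 24 infected
Step 4: +12 new -> 36 infected
Step 5: +11 new -> 47 infected
Step 6: +6 new -> 53 infected
Step 7: +4 new -> 57 infected
Step 8: +1 new -> 58 infected
Step 9: +0 new -> 58 infected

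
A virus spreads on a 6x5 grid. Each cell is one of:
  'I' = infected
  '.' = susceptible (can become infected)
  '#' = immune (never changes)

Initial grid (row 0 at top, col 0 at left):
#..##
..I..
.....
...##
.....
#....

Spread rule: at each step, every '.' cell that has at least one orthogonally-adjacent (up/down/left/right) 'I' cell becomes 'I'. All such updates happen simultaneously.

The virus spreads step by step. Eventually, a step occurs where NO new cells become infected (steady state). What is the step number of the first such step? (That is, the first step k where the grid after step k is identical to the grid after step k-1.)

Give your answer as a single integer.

Step 0 (initial): 1 infected
Step 1: +4 new -> 5 infected
Step 2: +6 new -> 11 infected
Step 3: +4 new -> 15 infected
Step 4: +4 new -> 19 infected
Step 5: +4 new -> 23 infected
Step 6: +1 new -> 24 infected
Step 7: +0 new -> 24 infected

Answer: 7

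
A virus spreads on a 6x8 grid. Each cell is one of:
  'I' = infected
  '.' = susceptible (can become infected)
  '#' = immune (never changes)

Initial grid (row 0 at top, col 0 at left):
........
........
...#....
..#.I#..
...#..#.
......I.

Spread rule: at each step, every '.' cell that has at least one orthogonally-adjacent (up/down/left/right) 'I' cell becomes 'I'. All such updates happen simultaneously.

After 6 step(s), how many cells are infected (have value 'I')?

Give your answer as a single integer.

Step 0 (initial): 2 infected
Step 1: +5 new -> 7 infected
Step 2: +5 new -> 12 infected
Step 3: +6 new -> 18 infected
Step 4: +7 new -> 25 infected
Step 5: +7 new -> 32 infected
Step 6: +6 new -> 38 infected

Answer: 38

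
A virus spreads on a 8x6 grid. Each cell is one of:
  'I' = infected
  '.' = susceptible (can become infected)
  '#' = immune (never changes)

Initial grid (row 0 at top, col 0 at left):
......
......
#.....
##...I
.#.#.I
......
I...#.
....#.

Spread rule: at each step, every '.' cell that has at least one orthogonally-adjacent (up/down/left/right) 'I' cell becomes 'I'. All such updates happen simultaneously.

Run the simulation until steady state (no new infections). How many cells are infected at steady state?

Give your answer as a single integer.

Step 0 (initial): 3 infected
Step 1: +7 new -> 10 infected
Step 2: +9 new -> 19 infected
Step 3: +9 new -> 28 infected
Step 4: +5 new -> 33 infected
Step 5: +3 new -> 36 infected
Step 6: +2 new -> 38 infected
Step 7: +2 new -> 40 infected
Step 8: +1 new -> 41 infected
Step 9: +0 new -> 41 infected

Answer: 41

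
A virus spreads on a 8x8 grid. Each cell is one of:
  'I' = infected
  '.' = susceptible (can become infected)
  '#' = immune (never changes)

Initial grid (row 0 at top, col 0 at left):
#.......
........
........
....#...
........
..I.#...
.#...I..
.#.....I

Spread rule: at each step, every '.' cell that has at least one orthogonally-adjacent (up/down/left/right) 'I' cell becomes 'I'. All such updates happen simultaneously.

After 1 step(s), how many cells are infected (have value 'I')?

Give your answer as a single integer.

Answer: 13

Derivation:
Step 0 (initial): 3 infected
Step 1: +10 new -> 13 infected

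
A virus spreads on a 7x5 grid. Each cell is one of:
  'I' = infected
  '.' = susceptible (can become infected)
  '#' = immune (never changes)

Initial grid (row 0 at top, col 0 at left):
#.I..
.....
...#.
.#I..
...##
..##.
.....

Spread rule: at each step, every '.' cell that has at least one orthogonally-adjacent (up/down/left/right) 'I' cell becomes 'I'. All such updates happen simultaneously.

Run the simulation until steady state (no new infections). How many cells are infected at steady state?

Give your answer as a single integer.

Step 0 (initial): 2 infected
Step 1: +6 new -> 8 infected
Step 2: +6 new -> 14 infected
Step 3: +6 new -> 20 infected
Step 4: +3 new -> 23 infected
Step 5: +2 new -> 25 infected
Step 6: +1 new -> 26 infected
Step 7: +1 new -> 27 infected
Step 8: +1 new -> 28 infected
Step 9: +0 new -> 28 infected

Answer: 28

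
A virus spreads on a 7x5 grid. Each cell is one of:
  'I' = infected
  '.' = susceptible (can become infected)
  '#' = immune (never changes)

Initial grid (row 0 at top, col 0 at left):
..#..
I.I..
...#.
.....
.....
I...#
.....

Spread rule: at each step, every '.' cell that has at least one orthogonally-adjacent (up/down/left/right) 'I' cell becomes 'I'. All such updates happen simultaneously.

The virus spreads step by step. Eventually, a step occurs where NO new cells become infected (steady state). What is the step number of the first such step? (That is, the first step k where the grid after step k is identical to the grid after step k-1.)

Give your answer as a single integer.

Step 0 (initial): 3 infected
Step 1: +8 new -> 11 infected
Step 2: +9 new -> 20 infected
Step 3: +7 new -> 27 infected
Step 4: +3 new -> 30 infected
Step 5: +2 new -> 32 infected
Step 6: +0 new -> 32 infected

Answer: 6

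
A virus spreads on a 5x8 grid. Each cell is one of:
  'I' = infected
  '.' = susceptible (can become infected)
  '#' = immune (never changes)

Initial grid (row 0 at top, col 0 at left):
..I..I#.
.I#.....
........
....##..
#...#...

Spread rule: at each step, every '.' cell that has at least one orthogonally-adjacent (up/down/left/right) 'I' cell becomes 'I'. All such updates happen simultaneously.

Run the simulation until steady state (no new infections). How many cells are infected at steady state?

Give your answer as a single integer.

Answer: 34

Derivation:
Step 0 (initial): 3 infected
Step 1: +6 new -> 9 infected
Step 2: +8 new -> 17 infected
Step 3: +7 new -> 24 infected
Step 4: +5 new -> 29 infected
Step 5: +3 new -> 32 infected
Step 6: +2 new -> 34 infected
Step 7: +0 new -> 34 infected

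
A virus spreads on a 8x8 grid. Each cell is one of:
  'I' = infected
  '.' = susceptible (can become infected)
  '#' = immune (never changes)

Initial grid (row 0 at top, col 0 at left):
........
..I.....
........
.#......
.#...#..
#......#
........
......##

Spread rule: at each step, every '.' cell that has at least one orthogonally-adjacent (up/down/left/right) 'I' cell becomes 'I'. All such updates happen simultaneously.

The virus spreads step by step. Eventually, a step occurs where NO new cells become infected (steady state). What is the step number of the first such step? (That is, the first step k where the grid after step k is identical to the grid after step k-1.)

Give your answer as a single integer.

Answer: 11

Derivation:
Step 0 (initial): 1 infected
Step 1: +4 new -> 5 infected
Step 2: +7 new -> 12 infected
Step 3: +7 new -> 19 infected
Step 4: +7 new -> 26 infected
Step 5: +9 new -> 35 infected
Step 6: +7 new -> 42 infected
Step 7: +7 new -> 49 infected
Step 8: +5 new -> 54 infected
Step 9: +2 new -> 56 infected
Step 10: +1 new -> 57 infected
Step 11: +0 new -> 57 infected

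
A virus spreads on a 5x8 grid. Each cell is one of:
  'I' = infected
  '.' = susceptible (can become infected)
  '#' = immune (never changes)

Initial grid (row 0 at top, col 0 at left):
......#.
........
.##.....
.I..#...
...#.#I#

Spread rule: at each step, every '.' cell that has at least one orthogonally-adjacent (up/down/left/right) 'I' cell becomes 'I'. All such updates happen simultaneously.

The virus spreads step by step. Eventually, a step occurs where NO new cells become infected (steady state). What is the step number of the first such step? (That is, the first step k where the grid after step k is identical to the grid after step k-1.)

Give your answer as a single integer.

Step 0 (initial): 2 infected
Step 1: +4 new -> 6 infected
Step 2: +7 new -> 13 infected
Step 3: +5 new -> 18 infected
Step 4: +6 new -> 24 infected
Step 5: +6 new -> 30 infected
Step 6: +2 new -> 32 infected
Step 7: +0 new -> 32 infected

Answer: 7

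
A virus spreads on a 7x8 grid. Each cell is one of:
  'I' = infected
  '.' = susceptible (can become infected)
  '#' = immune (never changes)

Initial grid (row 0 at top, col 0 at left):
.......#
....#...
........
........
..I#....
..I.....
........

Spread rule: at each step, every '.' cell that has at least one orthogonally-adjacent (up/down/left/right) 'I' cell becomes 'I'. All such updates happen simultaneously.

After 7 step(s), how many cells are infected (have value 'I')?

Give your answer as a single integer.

Answer: 51

Derivation:
Step 0 (initial): 2 infected
Step 1: +5 new -> 7 infected
Step 2: +8 new -> 15 infected
Step 3: +9 new -> 24 infected
Step 4: +9 new -> 33 infected
Step 5: +8 new -> 41 infected
Step 6: +7 new -> 48 infected
Step 7: +3 new -> 51 infected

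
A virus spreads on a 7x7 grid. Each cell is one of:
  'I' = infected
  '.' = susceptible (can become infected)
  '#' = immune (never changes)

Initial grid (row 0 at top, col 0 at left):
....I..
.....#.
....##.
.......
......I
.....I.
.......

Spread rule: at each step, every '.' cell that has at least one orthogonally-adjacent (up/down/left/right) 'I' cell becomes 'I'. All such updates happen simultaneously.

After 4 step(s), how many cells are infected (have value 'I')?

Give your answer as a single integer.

Answer: 35

Derivation:
Step 0 (initial): 3 infected
Step 1: +8 new -> 11 infected
Step 2: +9 new -> 20 infected
Step 3: +8 new -> 28 infected
Step 4: +7 new -> 35 infected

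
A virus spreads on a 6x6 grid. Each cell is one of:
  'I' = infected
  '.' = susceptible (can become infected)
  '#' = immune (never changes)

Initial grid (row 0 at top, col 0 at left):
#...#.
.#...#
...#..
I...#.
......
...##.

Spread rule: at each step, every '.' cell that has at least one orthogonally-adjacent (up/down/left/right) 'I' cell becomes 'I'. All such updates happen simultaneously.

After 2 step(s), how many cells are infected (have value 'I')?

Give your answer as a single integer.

Step 0 (initial): 1 infected
Step 1: +3 new -> 4 infected
Step 2: +5 new -> 9 infected

Answer: 9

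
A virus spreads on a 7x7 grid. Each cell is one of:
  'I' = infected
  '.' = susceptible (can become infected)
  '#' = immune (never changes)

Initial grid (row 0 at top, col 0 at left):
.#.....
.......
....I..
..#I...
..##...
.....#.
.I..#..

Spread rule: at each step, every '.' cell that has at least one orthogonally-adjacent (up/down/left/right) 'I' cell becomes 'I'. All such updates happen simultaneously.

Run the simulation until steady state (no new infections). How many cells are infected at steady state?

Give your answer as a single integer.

Step 0 (initial): 3 infected
Step 1: +7 new -> 10 infected
Step 2: +11 new -> 21 infected
Step 3: +11 new -> 32 infected
Step 4: +6 new -> 38 infected
Step 5: +2 new -> 40 infected
Step 6: +2 new -> 42 infected
Step 7: +1 new -> 43 infected
Step 8: +0 new -> 43 infected

Answer: 43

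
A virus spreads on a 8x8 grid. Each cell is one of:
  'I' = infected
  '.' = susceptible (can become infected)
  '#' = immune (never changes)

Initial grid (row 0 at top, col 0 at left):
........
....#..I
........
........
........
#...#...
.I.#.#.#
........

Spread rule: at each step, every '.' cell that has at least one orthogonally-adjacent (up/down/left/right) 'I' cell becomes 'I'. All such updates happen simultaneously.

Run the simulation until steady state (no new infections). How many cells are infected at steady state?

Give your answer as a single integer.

Step 0 (initial): 2 infected
Step 1: +7 new -> 9 infected
Step 2: +8 new -> 17 infected
Step 3: +9 new -> 26 infected
Step 4: +10 new -> 36 infected
Step 5: +12 new -> 48 infected
Step 6: +8 new -> 56 infected
Step 7: +2 new -> 58 infected
Step 8: +0 new -> 58 infected

Answer: 58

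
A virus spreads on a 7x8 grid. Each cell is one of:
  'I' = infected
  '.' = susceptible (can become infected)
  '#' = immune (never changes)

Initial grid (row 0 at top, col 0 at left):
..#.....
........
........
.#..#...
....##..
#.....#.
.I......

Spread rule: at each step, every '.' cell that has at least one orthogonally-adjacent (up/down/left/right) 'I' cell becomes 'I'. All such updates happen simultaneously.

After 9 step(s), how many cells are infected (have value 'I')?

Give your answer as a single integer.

Answer: 42

Derivation:
Step 0 (initial): 1 infected
Step 1: +3 new -> 4 infected
Step 2: +3 new -> 7 infected
Step 3: +4 new -> 11 infected
Step 4: +5 new -> 16 infected
Step 5: +5 new -> 21 infected
Step 6: +5 new -> 26 infected
Step 7: +5 new -> 31 infected
Step 8: +5 new -> 36 infected
Step 9: +6 new -> 42 infected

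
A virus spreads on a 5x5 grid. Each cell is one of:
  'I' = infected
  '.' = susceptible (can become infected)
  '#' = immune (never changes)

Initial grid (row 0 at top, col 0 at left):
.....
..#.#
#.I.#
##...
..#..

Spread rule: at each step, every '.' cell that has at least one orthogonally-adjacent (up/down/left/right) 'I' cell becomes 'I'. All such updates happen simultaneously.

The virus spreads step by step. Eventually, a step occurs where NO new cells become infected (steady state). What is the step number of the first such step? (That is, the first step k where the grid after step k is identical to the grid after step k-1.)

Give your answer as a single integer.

Answer: 5

Derivation:
Step 0 (initial): 1 infected
Step 1: +3 new -> 4 infected
Step 2: +3 new -> 7 infected
Step 3: +5 new -> 12 infected
Step 4: +4 new -> 16 infected
Step 5: +0 new -> 16 infected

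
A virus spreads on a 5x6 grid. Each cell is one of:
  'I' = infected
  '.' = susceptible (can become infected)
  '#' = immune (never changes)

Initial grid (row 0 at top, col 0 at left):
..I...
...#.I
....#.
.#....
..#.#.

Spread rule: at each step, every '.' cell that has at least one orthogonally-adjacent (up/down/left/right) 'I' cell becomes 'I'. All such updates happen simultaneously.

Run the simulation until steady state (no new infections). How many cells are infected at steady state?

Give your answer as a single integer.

Answer: 25

Derivation:
Step 0 (initial): 2 infected
Step 1: +6 new -> 8 infected
Step 2: +5 new -> 13 infected
Step 3: +6 new -> 19 infected
Step 4: +2 new -> 21 infected
Step 5: +2 new -> 23 infected
Step 6: +1 new -> 24 infected
Step 7: +1 new -> 25 infected
Step 8: +0 new -> 25 infected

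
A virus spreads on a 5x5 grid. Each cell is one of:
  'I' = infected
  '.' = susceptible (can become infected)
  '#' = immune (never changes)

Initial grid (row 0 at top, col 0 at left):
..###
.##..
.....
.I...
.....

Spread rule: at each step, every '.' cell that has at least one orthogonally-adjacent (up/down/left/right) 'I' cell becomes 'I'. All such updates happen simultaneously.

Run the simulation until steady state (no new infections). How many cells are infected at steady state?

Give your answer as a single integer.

Step 0 (initial): 1 infected
Step 1: +4 new -> 5 infected
Step 2: +5 new -> 10 infected
Step 3: +4 new -> 14 infected
Step 4: +4 new -> 18 infected
Step 5: +2 new -> 20 infected
Step 6: +0 new -> 20 infected

Answer: 20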